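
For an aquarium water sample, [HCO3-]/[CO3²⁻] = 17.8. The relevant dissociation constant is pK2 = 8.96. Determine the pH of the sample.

pH = 7.71

From K2 = [H⁺][CO3²⁻]/[HCO3-]:  pH = pK2 − log₁₀([HCO3-]/[CO3²⁻])
log₁₀(17.8) = +1.250
pH = 8.96 − (+1.250) = 7.71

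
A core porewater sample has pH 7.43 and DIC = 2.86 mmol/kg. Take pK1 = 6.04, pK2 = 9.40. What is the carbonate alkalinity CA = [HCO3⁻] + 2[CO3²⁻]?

CA = 2.78 mmol/kg

CA = [HCO3⁻] + 2[CO3²⁻] = (α₁ + 2α₂)·DIC
At pH 7.43: [H⁺]/K1 = 10^-1.39 = 0.040738, K2/[H⁺] = 10^-1.97 = 0.010715
α₁ = 1/(1 + 0.040738 + 0.010715) = 1/1.0515 = 0.9511; α₂ = α₁·K2/[H⁺] = 0.01019
α₁ + 2α₂ = 0.9714
CA = 0.9714 × 2.86 = 2.78 mmol/kg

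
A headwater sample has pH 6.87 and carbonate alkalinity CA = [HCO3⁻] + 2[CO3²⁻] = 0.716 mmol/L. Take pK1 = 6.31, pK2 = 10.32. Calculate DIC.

DIC = 0.913 mmol/L

CA = [HCO3⁻] + 2[CO3²⁻] = (α₁ + 2α₂)·DIC
At pH 6.87: [H⁺]/K1 = 10^-0.56 = 0.27542, K2/[H⁺] = 10^-3.45 = 0.00035481
α₁ = 1/(1 + 0.27542 + 0.00035481) = 1/1.2758 = 0.7838; α₂ = α₁·K2/[H⁺] = 0.0002781
α₁ + 2α₂ = 0.7844
DIC = CA / (α₁ + 2α₂) = 0.716 / 0.7844 = 0.913 mmol/L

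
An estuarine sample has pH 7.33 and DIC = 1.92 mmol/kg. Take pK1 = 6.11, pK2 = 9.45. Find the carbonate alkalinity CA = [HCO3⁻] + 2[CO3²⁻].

CA = 1.83 mmol/kg

CA = [HCO3⁻] + 2[CO3²⁻] = (α₁ + 2α₂)·DIC
At pH 7.33: [H⁺]/K1 = 10^-1.22 = 0.060256, K2/[H⁺] = 10^-2.12 = 0.0075858
α₁ = 1/(1 + 0.060256 + 0.0075858) = 1/1.0678 = 0.9365; α₂ = α₁·K2/[H⁺] = 0.007104
α₁ + 2α₂ = 0.9507
CA = 0.9507 × 1.92 = 1.83 mmol/kg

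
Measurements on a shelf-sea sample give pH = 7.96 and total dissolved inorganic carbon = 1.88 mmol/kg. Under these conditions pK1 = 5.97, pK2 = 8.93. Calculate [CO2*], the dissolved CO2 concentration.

[CO2*] = 17.2 μmol/kg

α₀ = 1 / (1 + K1/[H⁺] + K1K2/[H⁺]²) = 1 / (1 + 10^+1.99 + 10^+1.02)
   = 1 / (1 + 97.724 + 10.471) = 1/109.20 = 0.009158
[CO2*] = α₀ × DIC = 0.009158 × 1.88 = 0.0172 mmol/kg = 17.2 μmol/kg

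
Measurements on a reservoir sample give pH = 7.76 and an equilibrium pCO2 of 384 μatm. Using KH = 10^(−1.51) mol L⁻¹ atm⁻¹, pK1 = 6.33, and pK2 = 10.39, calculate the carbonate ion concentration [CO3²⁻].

[CO3²⁻] = 0.749 μmol/L

[CO2*] = KH · pCO2 = 10^(−1.51) × 384×10^-6 = 1.187×10^-5 mol/L
α₀ = 1/(1 + K1/[H⁺] + K1K2/[H⁺]²) = 1/(1 + 10^+1.43 + 10^-1.20) = 0.03574
DIC = [CO2*]/α₀ = 1.187×10^-5 / 0.03574 = 0.3320 mmol/L
[CO3²⁻] = α₂·DIC; α₂ = 0.002255, so [CO3²⁻] = 0.002255 × 0.3320 = 0.000749 mmol/L = 0.749 μmol/L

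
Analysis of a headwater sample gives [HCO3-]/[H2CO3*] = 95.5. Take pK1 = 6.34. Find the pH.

From K1 = [H⁺][HCO3-]/[H2CO3*]:  pH = pK1 + log₁₀([HCO3-]/[H2CO3*])
log₁₀(95.5) = +1.980
pH = 6.34 + (+1.980) = 8.32

pH = 8.32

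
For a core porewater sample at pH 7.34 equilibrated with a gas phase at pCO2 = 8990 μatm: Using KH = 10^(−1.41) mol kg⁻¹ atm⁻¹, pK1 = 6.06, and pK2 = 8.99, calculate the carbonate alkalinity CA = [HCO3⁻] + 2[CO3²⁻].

CA = 6.96 mmol/kg

[CO2*] = KH · pCO2 = 10^(−1.41) × 8990×10^-6 = 3.498×10^-4 mol/kg
α₀ = 1/(1 + K1/[H⁺] + K1K2/[H⁺]²) = 1/(1 + 10^+1.28 + 10^-0.37) = 0.04883
DIC = [CO2*]/α₀ = 3.498×10^-4 / 0.04883 = 7.163 mmol/kg
CA = (α₁ + 2α₂)·DIC = (0.9303 + 2×0.02083) × 7.163 = 6.96 mmol/kg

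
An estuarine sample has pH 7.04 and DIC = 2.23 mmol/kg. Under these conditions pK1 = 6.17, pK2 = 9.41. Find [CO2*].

α₀ = 1 / (1 + K1/[H⁺] + K1K2/[H⁺]²) = 1 / (1 + 10^+0.87 + 10^-1.50)
   = 1 / (1 + 7.4131 + 0.031623) = 1/8.4447 = 0.1184
[CO2*] = α₀ × DIC = 0.1184 × 2.23 = 0.264 mmol/kg

[CO2*] = 0.264 mmol/kg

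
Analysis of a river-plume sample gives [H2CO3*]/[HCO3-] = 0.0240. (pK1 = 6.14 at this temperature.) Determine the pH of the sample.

From K1 = [H⁺][HCO3-]/[H2CO3*]:  pH = pK1 − log₁₀([H2CO3*]/[HCO3-])
log₁₀(0.0240) = -1.620
pH = 6.14 − (-1.620) = 7.76

pH = 7.76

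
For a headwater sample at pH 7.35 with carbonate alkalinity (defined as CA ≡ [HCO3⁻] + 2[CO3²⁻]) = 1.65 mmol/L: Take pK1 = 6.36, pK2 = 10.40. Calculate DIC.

CA = [HCO3⁻] + 2[CO3²⁻] = (α₁ + 2α₂)·DIC
At pH 7.35: [H⁺]/K1 = 10^-0.99 = 0.10233, K2/[H⁺] = 10^-3.05 = 0.00089125
α₁ = 1/(1 + 0.10233 + 0.00089125) = 1/1.1032 = 0.9064; α₂ = α₁·K2/[H⁺] = 0.0008079
α₁ + 2α₂ = 0.9081
DIC = CA / (α₁ + 2α₂) = 1.65 / 0.9081 = 1.82 mmol/L

DIC = 1.82 mmol/L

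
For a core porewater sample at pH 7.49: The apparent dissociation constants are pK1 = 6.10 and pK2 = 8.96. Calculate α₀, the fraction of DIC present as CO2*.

α₀ = 1 / (1 + K1/[H⁺] + K1K2/[H⁺]²) = 1 / (1 + 10^+1.39 + 10^-0.08)
   = 1 / (1 + 24.547 + 0.83176) = 1/26.379 = 0.03791

α₀ = 0.0379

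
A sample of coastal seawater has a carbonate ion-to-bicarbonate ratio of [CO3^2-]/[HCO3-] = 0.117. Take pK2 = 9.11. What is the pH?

pH = 8.18

From K2 = [H⁺][CO3^2-]/[HCO3-]:  pH = pK2 + log₁₀([CO3^2-]/[HCO3-])
log₁₀(0.117) = -0.932
pH = 9.11 + (-0.932) = 8.18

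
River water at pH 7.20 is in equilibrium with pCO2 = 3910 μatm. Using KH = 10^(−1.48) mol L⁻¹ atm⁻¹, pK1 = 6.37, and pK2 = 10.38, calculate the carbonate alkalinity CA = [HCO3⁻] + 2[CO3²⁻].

[CO2*] = KH · pCO2 = 10^(−1.48) × 3910×10^-6 = 1.295×10^-4 mol/L
α₀ = 1/(1 + K1/[H⁺] + K1K2/[H⁺]²) = 1/(1 + 10^+0.83 + 10^-2.35) = 0.1288
DIC = [CO2*]/α₀ = 1.295×10^-4 / 0.1288 = 1.005 mmol/L
CA = (α₁ + 2α₂)·DIC = (0.8706 + 2×0.0005752) × 1.005 = 0.876 mmol/L

CA = 0.876 mmol/L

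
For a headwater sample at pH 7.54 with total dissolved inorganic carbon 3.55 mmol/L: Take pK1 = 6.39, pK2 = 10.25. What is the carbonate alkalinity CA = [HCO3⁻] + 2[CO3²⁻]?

CA = [HCO3⁻] + 2[CO3²⁻] = (α₁ + 2α₂)·DIC
At pH 7.54: [H⁺]/K1 = 10^-1.15 = 0.070795, K2/[H⁺] = 10^-2.71 = 0.0019498
α₁ = 1/(1 + 0.070795 + 0.0019498) = 1/1.0727 = 0.9322; α₂ = α₁·K2/[H⁺] = 0.001818
α₁ + 2α₂ = 0.9358
CA = 0.9358 × 3.55 = 3.32 mmol/L

CA = 3.32 mmol/L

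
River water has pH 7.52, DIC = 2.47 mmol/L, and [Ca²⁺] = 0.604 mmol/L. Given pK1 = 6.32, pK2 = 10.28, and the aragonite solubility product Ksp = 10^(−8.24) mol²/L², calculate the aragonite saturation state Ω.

α₂ = 1 / (1 + [H⁺]/K2 + [H⁺]²/(K1K2)) = 1 / (1 + 10^+2.76 + 10^+1.56)
   = 1 / (1 + 575.44 + 36.308) = 1/612.75 = 0.001632
[CO3²⁻] = α₂ × DIC = 0.001632 × 2.47 = 0.004031 mmol/L = 4.031 μmol/L
Ksp = 10^(−8.24) = 5.754×10^-9
Ω = [Ca²⁺][CO3²⁻]/Ksp = (0.604×10^-3)(4.031×10^-6) / 5.754×10^-9 = 0.423

Ω = 0.423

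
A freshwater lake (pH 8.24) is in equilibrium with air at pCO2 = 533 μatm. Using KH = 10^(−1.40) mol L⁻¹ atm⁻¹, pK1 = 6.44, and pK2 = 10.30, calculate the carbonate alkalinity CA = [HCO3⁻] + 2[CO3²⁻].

CA = 1.36 mmol/L

[CO2*] = KH · pCO2 = 10^(−1.40) × 533×10^-6 = 2.122×10^-5 mol/L
α₀ = 1/(1 + K1/[H⁺] + K1K2/[H⁺]²) = 1/(1 + 10^+1.80 + 10^-0.26) = 0.01547
DIC = [CO2*]/α₀ = 2.122×10^-5 / 0.01547 = 1.372 mmol/L
CA = (α₁ + 2α₂)·DIC = (0.9760 + 2×0.008501) × 1.372 = 1.36 mmol/L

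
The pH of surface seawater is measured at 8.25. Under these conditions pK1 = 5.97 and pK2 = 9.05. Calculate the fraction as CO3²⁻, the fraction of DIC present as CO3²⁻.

α₂ = 1 / (1 + [H⁺]/K2 + [H⁺]²/(K1K2)) = 1 / (1 + 10^+0.80 + 10^-1.48)
   = 1 / (1 + 6.3096 + 0.033113) = 1/7.3427 = 0.1362

α₂ = 0.136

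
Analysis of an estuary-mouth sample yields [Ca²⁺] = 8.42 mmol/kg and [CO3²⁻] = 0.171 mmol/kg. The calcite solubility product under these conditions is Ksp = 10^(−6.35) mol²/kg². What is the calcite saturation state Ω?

Ksp = 10^(−6.35) = 4.467×10^-7
Ω = [Ca²⁺][CO3²⁻]/Ksp = (8.42×10^-3)(0.171×10^-3) / 4.467×10^-7 = 3.22

Ω = 3.22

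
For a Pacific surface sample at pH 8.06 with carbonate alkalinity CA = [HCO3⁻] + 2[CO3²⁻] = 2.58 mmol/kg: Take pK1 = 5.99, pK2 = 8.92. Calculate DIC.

CA = [HCO3⁻] + 2[CO3²⁻] = (α₁ + 2α₂)·DIC
At pH 8.06: [H⁺]/K1 = 10^-2.07 = 0.0085114, K2/[H⁺] = 10^-0.86 = 0.13804
α₁ = 1/(1 + 0.0085114 + 0.13804) = 1/1.1465 = 0.8722; α₂ = α₁·K2/[H⁺] = 0.1204
α₁ + 2α₂ = 1.1130
DIC = CA / (α₁ + 2α₂) = 2.58 / 1.1130 = 2.32 mmol/kg

DIC = 2.32 mmol/kg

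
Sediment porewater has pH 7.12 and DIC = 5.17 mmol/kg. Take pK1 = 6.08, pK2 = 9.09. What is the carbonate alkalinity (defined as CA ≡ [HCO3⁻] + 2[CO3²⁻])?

CA = [HCO3⁻] + 2[CO3²⁻] = (α₁ + 2α₂)·DIC
At pH 7.12: [H⁺]/K1 = 10^-1.04 = 0.091201, K2/[H⁺] = 10^-1.97 = 0.010715
α₁ = 1/(1 + 0.091201 + 0.010715) = 1/1.1019 = 0.9075; α₂ = α₁·K2/[H⁺] = 0.009724
α₁ + 2α₂ = 0.9270
CA = 0.9270 × 5.17 = 4.79 mmol/kg

CA = 4.79 mmol/kg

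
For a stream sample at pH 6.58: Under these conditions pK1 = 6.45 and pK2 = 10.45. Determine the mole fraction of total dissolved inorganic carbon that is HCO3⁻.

α₁ = 0.574

α₁ = 1 / (1 + [H⁺]/K1 + K2/[H⁺]) = 1 / (1 + 10^-0.13 + 10^-3.87)
   = 1 / (1 + 0.74131 + 0.00013490) = 1/1.7414 = 0.5742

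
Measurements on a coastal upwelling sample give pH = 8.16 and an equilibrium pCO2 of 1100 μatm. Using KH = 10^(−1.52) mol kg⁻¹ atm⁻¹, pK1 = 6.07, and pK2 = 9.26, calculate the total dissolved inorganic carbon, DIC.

[CO2*] = KH · pCO2 = 10^(−1.52) × 1100×10^-6 = 3.322×10^-5 mol/kg
α₀ = 1/(1 + K1/[H⁺] + K1K2/[H⁺]²) = 1/(1 + 10^+2.09 + 10^+0.99) = 0.007474
DIC = [CO2*]/α₀ = 3.322×10^-5 / 0.007474 = 4.44 mmol/kg

DIC = 4.44 mmol/kg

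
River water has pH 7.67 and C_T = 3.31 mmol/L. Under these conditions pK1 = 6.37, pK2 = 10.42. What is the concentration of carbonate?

α₂ = 1 / (1 + [H⁺]/K2 + [H⁺]²/(K1K2)) = 1 / (1 + 10^+2.75 + 10^+1.45)
   = 1 / (1 + 562.34 + 28.184) = 1/591.53 = 0.001691
[CO3²⁻] = α₂ × DIC = 0.001691 × 3.31 = 0.00560 mmol/L = 5.60 μmol/L

[CO3²⁻] = 5.60 μmol/L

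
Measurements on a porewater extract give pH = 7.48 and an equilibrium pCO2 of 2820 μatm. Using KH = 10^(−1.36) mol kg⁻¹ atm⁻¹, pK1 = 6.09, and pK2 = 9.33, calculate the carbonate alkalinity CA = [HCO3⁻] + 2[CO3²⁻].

CA = 3.11 mmol/kg

[CO2*] = KH · pCO2 = 10^(−1.36) × 2820×10^-6 = 1.231×10^-4 mol/kg
α₀ = 1/(1 + K1/[H⁺] + K1K2/[H⁺]²) = 1/(1 + 10^+1.39 + 10^-0.46) = 0.03862
DIC = [CO2*]/α₀ = 1.231×10^-4 / 0.03862 = 3.187 mmol/kg
CA = (α₁ + 2α₂)·DIC = (0.9480 + 2×0.01339) × 3.187 = 3.11 mmol/kg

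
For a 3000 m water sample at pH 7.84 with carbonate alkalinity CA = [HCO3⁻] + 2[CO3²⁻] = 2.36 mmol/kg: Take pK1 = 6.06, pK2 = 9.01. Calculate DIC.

DIC = 2.25 mmol/kg

CA = [HCO3⁻] + 2[CO3²⁻] = (α₁ + 2α₂)·DIC
At pH 7.84: [H⁺]/K1 = 10^-1.78 = 0.016596, K2/[H⁺] = 10^-1.17 = 0.067608
α₁ = 1/(1 + 0.016596 + 0.067608) = 1/1.0842 = 0.9223; α₂ = α₁·K2/[H⁺] = 0.06236
α₁ + 2α₂ = 1.0471
DIC = CA / (α₁ + 2α₂) = 2.36 / 1.0471 = 2.25 mmol/kg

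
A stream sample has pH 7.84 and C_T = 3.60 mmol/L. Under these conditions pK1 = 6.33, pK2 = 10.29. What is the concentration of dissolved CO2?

α₀ = 1 / (1 + K1/[H⁺] + K1K2/[H⁺]²) = 1 / (1 + 10^+1.51 + 10^-0.94)
   = 1 / (1 + 32.359 + 0.11482) = 1/33.474 = 0.02987
[CO2*] = α₀ × DIC = 0.02987 × 3.60 = 0.108 mmol/L

[CO2*] = 0.108 mmol/L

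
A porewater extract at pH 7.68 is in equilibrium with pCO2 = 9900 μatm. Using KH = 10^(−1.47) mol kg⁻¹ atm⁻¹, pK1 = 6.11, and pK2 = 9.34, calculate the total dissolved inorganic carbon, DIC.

[CO2*] = KH · pCO2 = 10^(−1.47) × 9900×10^-6 = 3.355×10^-4 mol/kg
α₀ = 1/(1 + K1/[H⁺] + K1K2/[H⁺]²) = 1/(1 + 10^+1.57 + 10^-0.09) = 0.02566
DIC = [CO2*]/α₀ = 3.355×10^-4 / 0.02566 = 13.1 mmol/kg

DIC = 13.1 mmol/kg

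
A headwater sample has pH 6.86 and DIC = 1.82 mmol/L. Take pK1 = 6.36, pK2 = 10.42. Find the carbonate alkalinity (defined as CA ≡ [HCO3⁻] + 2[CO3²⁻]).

CA = 1.38 mmol/L

CA = [HCO3⁻] + 2[CO3²⁻] = (α₁ + 2α₂)·DIC
At pH 6.86: [H⁺]/K1 = 10^-0.50 = 0.31623, K2/[H⁺] = 10^-3.56 = 0.00027542
α₁ = 1/(1 + 0.31623 + 0.00027542) = 1/1.3165 = 0.7596; α₂ = α₁·K2/[H⁺] = 0.0002092
α₁ + 2α₂ = 0.7600
CA = 0.7600 × 1.82 = 1.38 mmol/L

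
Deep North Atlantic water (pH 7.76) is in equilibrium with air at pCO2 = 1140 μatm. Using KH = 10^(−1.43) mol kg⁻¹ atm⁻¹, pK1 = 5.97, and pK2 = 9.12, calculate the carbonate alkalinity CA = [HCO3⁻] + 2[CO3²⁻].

[CO2*] = KH · pCO2 = 10^(−1.43) × 1140×10^-6 = 4.236×10^-5 mol/kg
α₀ = 1/(1 + K1/[H⁺] + K1K2/[H⁺]²) = 1/(1 + 10^+1.79 + 10^+0.43) = 0.01530
DIC = [CO2*]/α₀ = 4.236×10^-5 / 0.01530 = 2.768 mmol/kg
CA = (α₁ + 2α₂)·DIC = (0.9435 + 2×0.04119) × 2.768 = 2.84 mmol/kg

CA = 2.84 mmol/kg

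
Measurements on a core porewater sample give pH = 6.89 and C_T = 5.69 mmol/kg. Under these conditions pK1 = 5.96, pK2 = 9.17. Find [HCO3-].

[HCO3⁻] = 5.07 mmol/kg

α₁ = 1 / (1 + [H⁺]/K1 + K2/[H⁺]) = 1 / (1 + 10^-0.93 + 10^-2.28)
   = 1 / (1 + 0.11749 + 0.0052481) = 1/1.1227 = 0.8907
[HCO3⁻] = α₁ × DIC = 0.8907 × 5.69 = 5.07 mmol/kg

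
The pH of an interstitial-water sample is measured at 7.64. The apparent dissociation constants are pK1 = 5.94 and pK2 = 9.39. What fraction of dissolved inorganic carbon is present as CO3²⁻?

α₂ = 0.0171

α₂ = 1 / (1 + [H⁺]/K2 + [H⁺]²/(K1K2)) = 1 / (1 + 10^+1.75 + 10^+0.05)
   = 1 / (1 + 56.234 + 1.1220) = 1/58.356 = 0.01714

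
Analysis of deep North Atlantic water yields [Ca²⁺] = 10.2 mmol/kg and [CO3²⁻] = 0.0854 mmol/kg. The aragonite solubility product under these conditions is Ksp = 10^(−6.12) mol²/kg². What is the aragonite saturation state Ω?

Ksp = 10^(−6.12) = 7.586×10^-7
Ω = [Ca²⁺][CO3²⁻]/Ksp = (10.2×10^-3)(0.0854×10^-3) / 7.586×10^-7 = 1.15

Ω = 1.15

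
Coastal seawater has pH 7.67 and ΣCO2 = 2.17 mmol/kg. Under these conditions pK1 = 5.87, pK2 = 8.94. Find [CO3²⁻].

α₂ = 1 / (1 + [H⁺]/K2 + [H⁺]²/(K1K2)) = 1 / (1 + 10^+1.27 + 10^-0.53)
   = 1 / (1 + 18.621 + 0.29512) = 1/19.916 = 0.05021
[CO3²⁻] = α₂ × DIC = 0.05021 × 2.17 = 0.109 mmol/kg

[CO3²⁻] = 0.109 mmol/kg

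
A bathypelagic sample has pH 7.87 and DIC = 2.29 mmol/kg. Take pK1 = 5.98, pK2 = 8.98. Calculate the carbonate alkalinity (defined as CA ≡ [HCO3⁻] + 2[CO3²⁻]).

CA = 2.43 mmol/kg

CA = [HCO3⁻] + 2[CO3²⁻] = (α₁ + 2α₂)·DIC
At pH 7.87: [H⁺]/K1 = 10^-1.89 = 0.012882, K2/[H⁺] = 10^-1.11 = 0.077625
α₁ = 1/(1 + 0.012882 + 0.077625) = 1/1.0905 = 0.9170; α₂ = α₁·K2/[H⁺] = 0.07118
α₁ + 2α₂ = 1.0594
CA = 1.0594 × 2.29 = 2.43 mmol/kg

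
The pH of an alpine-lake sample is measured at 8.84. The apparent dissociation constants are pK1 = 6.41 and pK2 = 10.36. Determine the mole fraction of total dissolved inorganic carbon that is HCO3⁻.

α₁ = 0.967

α₁ = 1 / (1 + [H⁺]/K1 + K2/[H⁺]) = 1 / (1 + 10^-2.43 + 10^-1.52)
   = 1 / (1 + 0.0037154 + 0.030200) = 1/1.0339 = 0.9672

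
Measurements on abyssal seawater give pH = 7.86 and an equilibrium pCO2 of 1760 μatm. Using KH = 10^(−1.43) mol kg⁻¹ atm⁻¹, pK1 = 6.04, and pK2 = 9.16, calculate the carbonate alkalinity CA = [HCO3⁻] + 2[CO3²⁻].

[CO2*] = KH · pCO2 = 10^(−1.43) × 1760×10^-6 = 6.539×10^-5 mol/kg
α₀ = 1/(1 + K1/[H⁺] + K1K2/[H⁺]²) = 1/(1 + 10^+1.82 + 10^+0.52) = 0.01421
DIC = [CO2*]/α₀ = 6.539×10^-5 / 0.01421 = 4.602 mmol/kg
CA = (α₁ + 2α₂)·DIC = (0.9387 + 2×0.04705) × 4.602 = 4.75 mmol/kg

CA = 4.75 mmol/kg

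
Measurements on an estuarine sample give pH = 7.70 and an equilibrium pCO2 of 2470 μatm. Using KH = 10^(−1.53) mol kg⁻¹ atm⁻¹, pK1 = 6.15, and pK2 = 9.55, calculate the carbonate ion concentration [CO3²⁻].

[CO2*] = KH · pCO2 = 10^(−1.53) × 2470×10^-6 = 7.289×10^-5 mol/kg
α₀ = 1/(1 + K1/[H⁺] + K1K2/[H⁺]²) = 1/(1 + 10^+1.55 + 10^-0.30) = 0.02704
DIC = [CO2*]/α₀ = 7.289×10^-5 / 0.02704 = 2.696 mmol/kg
[CO3²⁻] = α₂·DIC; α₂ = 0.01355, so [CO3²⁻] = 0.01355 × 2.696 = 0.0365 mmol/kg

[CO3²⁻] = 0.0365 mmol/kg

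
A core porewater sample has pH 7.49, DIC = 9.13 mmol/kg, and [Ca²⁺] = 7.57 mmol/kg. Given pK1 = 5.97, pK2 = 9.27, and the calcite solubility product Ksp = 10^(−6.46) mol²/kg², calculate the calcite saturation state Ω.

Ω = 3.16

α₂ = 1 / (1 + [H⁺]/K2 + [H⁺]²/(K1K2)) = 1 / (1 + 10^+1.78 + 10^+0.26)
   = 1 / (1 + 60.256 + 1.8197) = 1/63.076 = 0.01585
[CO3²⁻] = α₂ × DIC = 0.01585 × 9.13 = 0.1447 mmol/kg
Ksp = 10^(−6.46) = 3.467×10^-7
Ω = [Ca²⁺][CO3²⁻]/Ksp = (7.57×10^-3)(1.447×10^-4) / 3.467×10^-7 = 3.16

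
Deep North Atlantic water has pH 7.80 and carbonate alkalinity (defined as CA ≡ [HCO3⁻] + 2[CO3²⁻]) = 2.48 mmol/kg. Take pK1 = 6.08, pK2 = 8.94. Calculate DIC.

CA = [HCO3⁻] + 2[CO3²⁻] = (α₁ + 2α₂)·DIC
At pH 7.80: [H⁺]/K1 = 10^-1.72 = 0.019055, K2/[H⁺] = 10^-1.14 = 0.072444
α₁ = 1/(1 + 0.019055 + 0.072444) = 1/1.0915 = 0.9162; α₂ = α₁·K2/[H⁺] = 0.06637
α₁ + 2α₂ = 1.0489
DIC = CA / (α₁ + 2α₂) = 2.48 / 1.0489 = 2.36 mmol/kg

DIC = 2.36 mmol/kg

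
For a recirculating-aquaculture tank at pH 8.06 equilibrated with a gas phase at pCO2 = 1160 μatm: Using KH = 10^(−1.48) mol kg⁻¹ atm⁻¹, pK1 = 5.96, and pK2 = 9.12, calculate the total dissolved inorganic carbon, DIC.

DIC = 5.30 mmol/kg

[CO2*] = KH · pCO2 = 10^(−1.48) × 1160×10^-6 = 3.841×10^-5 mol/kg
α₀ = 1/(1 + K1/[H⁺] + K1K2/[H⁺]²) = 1/(1 + 10^+2.10 + 10^+1.04) = 0.007254
DIC = [CO2*]/α₀ = 3.841×10^-5 / 0.007254 = 5.30 mmol/kg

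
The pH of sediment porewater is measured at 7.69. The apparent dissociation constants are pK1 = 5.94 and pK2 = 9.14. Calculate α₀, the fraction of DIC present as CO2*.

α₀ = 1 / (1 + K1/[H⁺] + K1K2/[H⁺]²) = 1 / (1 + 10^+1.75 + 10^+0.30)
   = 1 / (1 + 56.234 + 1.9953) = 1/59.229 = 0.01688

α₀ = 0.0169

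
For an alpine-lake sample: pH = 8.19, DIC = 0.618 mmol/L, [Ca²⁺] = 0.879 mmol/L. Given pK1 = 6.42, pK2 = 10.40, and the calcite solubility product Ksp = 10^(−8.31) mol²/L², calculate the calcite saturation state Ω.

α₂ = 1 / (1 + [H⁺]/K2 + [H⁺]²/(K1K2)) = 1 / (1 + 10^+2.21 + 10^+0.44)
   = 1 / (1 + 162.18 + 2.7542) = 1/165.94 = 0.006026
[CO3²⁻] = α₂ × DIC = 0.006026 × 0.618 = 0.003724 mmol/L = 3.724 μmol/L
Ksp = 10^(−8.31) = 4.898×10^-9
Ω = [Ca²⁺][CO3²⁻]/Ksp = (0.879×10^-3)(3.724×10^-6) / 4.898×10^-9 = 0.668

Ω = 0.668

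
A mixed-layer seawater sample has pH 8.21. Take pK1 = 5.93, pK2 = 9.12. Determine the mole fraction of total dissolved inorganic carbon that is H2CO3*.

α₀ = 1 / (1 + K1/[H⁺] + K1K2/[H⁺]²) = 1 / (1 + 10^+2.28 + 10^+1.37)
   = 1 / (1 + 190.55 + 23.442) = 1/214.99 = 0.004651

α₀ = 0.00465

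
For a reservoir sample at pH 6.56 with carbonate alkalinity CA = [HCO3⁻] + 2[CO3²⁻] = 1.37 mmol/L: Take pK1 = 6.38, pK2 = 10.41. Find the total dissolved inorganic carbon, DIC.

CA = [HCO3⁻] + 2[CO3²⁻] = (α₁ + 2α₂)·DIC
At pH 6.56: [H⁺]/K1 = 10^-0.18 = 0.66069, K2/[H⁺] = 10^-3.85 = 0.00014125
α₁ = 1/(1 + 0.66069 + 0.00014125) = 1/1.6608 = 0.6021; α₂ = α₁·K2/[H⁺] = 8.505×10^-5
α₁ + 2α₂ = 0.6023
DIC = CA / (α₁ + 2α₂) = 1.37 / 0.6023 = 2.27 mmol/L

DIC = 2.27 mmol/L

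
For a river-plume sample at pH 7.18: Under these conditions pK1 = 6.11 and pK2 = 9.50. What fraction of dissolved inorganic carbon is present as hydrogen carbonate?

α₁ = 1 / (1 + [H⁺]/K1 + K2/[H⁺]) = 1 / (1 + 10^-1.07 + 10^-2.32)
   = 1 / (1 + 0.085114 + 0.0047863) = 1/1.0899 = 0.9175

α₁ = 0.918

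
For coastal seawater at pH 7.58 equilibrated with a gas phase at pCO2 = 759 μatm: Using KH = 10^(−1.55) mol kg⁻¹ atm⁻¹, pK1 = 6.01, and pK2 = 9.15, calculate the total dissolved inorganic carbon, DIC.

DIC = 0.838 mmol/kg

[CO2*] = KH · pCO2 = 10^(−1.55) × 759×10^-6 = 2.139×10^-5 mol/kg
α₀ = 1/(1 + K1/[H⁺] + K1K2/[H⁺]²) = 1/(1 + 10^+1.57 + 10^+0.00) = 0.02554
DIC = [CO2*]/α₀ = 2.139×10^-5 / 0.02554 = 0.838 mmol/kg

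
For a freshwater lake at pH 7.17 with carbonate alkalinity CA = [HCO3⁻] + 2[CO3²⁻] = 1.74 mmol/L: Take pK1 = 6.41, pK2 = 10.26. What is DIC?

DIC = 2.04 mmol/L

CA = [HCO3⁻] + 2[CO3²⁻] = (α₁ + 2α₂)·DIC
At pH 7.17: [H⁺]/K1 = 10^-0.76 = 0.17378, K2/[H⁺] = 10^-3.09 = 0.00081283
α₁ = 1/(1 + 0.17378 + 0.00081283) = 1/1.1746 = 0.8514; α₂ = α₁·K2/[H⁺] = 0.0006920
α₁ + 2α₂ = 0.8527
DIC = CA / (α₁ + 2α₂) = 1.74 / 0.8527 = 2.04 mmol/L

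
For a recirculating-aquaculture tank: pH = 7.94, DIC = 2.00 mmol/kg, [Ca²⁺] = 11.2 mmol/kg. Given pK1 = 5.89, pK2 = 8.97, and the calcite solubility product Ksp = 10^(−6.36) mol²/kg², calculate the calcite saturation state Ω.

Ω = 4.34

α₂ = 1 / (1 + [H⁺]/K2 + [H⁺]²/(K1K2)) = 1 / (1 + 10^+1.03 + 10^-1.02)
   = 1 / (1 + 10.715 + 0.095499) = 1/11.811 = 0.08467
[CO3²⁻] = α₂ × DIC = 0.08467 × 2.00 = 0.1693 mmol/kg
Ksp = 10^(−6.36) = 4.365×10^-7
Ω = [Ca²⁺][CO3²⁻]/Ksp = (11.2×10^-3)(1.693×10^-4) / 4.365×10^-7 = 4.34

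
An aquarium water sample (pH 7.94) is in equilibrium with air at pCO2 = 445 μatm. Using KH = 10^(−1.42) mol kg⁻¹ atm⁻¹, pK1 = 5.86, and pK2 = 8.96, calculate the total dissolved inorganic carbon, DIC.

[CO2*] = KH · pCO2 = 10^(−1.42) × 445×10^-6 = 1.692×10^-5 mol/kg
α₀ = 1/(1 + K1/[H⁺] + K1K2/[H⁺]²) = 1/(1 + 10^+2.08 + 10^+1.06) = 0.007535
DIC = [CO2*]/α₀ = 1.692×10^-5 / 0.007535 = 2.25 mmol/kg

DIC = 2.25 mmol/kg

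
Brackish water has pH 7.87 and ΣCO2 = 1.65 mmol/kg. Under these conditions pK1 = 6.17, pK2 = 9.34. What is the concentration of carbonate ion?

α₂ = 1 / (1 + [H⁺]/K2 + [H⁺]²/(K1K2)) = 1 / (1 + 10^+1.47 + 10^-0.23)
   = 1 / (1 + 29.512 + 0.58884) = 1/31.101 = 0.03215
[CO3²⁻] = α₂ × DIC = 0.03215 × 1.65 = 0.0531 mmol/kg

[CO3²⁻] = 0.0531 mmol/kg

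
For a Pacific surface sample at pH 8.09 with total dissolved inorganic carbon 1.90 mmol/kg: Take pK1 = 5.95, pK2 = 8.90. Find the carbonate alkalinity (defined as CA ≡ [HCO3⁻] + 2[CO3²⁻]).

CA = 2.14 mmol/kg

CA = [HCO3⁻] + 2[CO3²⁻] = (α₁ + 2α₂)·DIC
At pH 8.09: [H⁺]/K1 = 10^-2.14 = 0.0072444, K2/[H⁺] = 10^-0.81 = 0.15488
α₁ = 1/(1 + 0.0072444 + 0.15488) = 1/1.1621 = 0.8605; α₂ = α₁·K2/[H⁺] = 0.1333
α₁ + 2α₂ = 1.1270
CA = 1.1270 × 1.90 = 2.14 mmol/kg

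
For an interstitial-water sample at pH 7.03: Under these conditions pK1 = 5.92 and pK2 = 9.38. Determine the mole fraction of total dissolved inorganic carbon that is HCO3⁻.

α₁ = 0.924

α₁ = 1 / (1 + [H⁺]/K1 + K2/[H⁺]) = 1 / (1 + 10^-1.11 + 10^-2.35)
   = 1 / (1 + 0.077625 + 0.0044668) = 1/1.0821 = 0.9241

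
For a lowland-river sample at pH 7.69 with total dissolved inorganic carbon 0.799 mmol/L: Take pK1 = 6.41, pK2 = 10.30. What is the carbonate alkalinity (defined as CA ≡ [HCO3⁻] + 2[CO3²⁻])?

CA = [HCO3⁻] + 2[CO3²⁻] = (α₁ + 2α₂)·DIC
At pH 7.69: [H⁺]/K1 = 10^-1.28 = 0.052481, K2/[H⁺] = 10^-2.61 = 0.0024547
α₁ = 1/(1 + 0.052481 + 0.0024547) = 1/1.0549 = 0.9479; α₂ = α₁·K2/[H⁺] = 0.002327
α₁ + 2α₂ = 0.9526
CA = 0.9526 × 0.799 = 0.761 mmol/L

CA = 0.761 mmol/L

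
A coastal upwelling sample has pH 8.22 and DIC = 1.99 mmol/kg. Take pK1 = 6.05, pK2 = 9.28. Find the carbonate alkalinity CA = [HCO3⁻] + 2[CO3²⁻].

CA = [HCO3⁻] + 2[CO3²⁻] = (α₁ + 2α₂)·DIC
At pH 8.22: [H⁺]/K1 = 10^-2.17 = 0.0067608, K2/[H⁺] = 10^-1.06 = 0.087096
α₁ = 1/(1 + 0.0067608 + 0.087096) = 1/1.0939 = 0.9142; α₂ = α₁·K2/[H⁺] = 0.07962
α₁ + 2α₂ = 1.0734
CA = 1.0734 × 1.99 = 2.14 mmol/kg

CA = 2.14 mmol/kg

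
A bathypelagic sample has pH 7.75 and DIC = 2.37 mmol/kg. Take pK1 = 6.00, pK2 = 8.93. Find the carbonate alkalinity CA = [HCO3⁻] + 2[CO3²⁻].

CA = 2.48 mmol/kg

CA = [HCO3⁻] + 2[CO3²⁻] = (α₁ + 2α₂)·DIC
At pH 7.75: [H⁺]/K1 = 10^-1.75 = 0.017783, K2/[H⁺] = 10^-1.18 = 0.066069
α₁ = 1/(1 + 0.017783 + 0.066069) = 1/1.0839 = 0.9226; α₂ = α₁·K2/[H⁺] = 0.06096
α₁ + 2α₂ = 1.0446
CA = 1.0446 × 2.37 = 2.48 mmol/kg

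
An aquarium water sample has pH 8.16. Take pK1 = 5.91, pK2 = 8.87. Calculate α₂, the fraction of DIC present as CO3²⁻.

α₂ = 0.162

α₂ = 1 / (1 + [H⁺]/K2 + [H⁺]²/(K1K2)) = 1 / (1 + 10^+0.71 + 10^-1.54)
   = 1 / (1 + 5.1286 + 0.028840) = 1/6.1575 = 0.1624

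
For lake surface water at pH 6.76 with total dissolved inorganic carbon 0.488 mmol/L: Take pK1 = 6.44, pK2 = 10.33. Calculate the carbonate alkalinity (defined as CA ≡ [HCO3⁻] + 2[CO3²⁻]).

CA = 0.330 mmol/L

CA = [HCO3⁻] + 2[CO3²⁻] = (α₁ + 2α₂)·DIC
At pH 6.76: [H⁺]/K1 = 10^-0.32 = 0.47863, K2/[H⁺] = 10^-3.57 = 0.00026915
α₁ = 1/(1 + 0.47863 + 0.00026915) = 1/1.4789 = 0.6762; α₂ = α₁·K2/[H⁺] = 0.0001820
α₁ + 2α₂ = 0.6765
CA = 0.6765 × 0.488 = 0.330 mmol/L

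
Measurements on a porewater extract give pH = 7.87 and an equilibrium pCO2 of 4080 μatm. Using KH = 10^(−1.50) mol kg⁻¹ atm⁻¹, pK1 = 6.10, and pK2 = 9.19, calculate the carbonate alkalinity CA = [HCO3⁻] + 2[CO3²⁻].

[CO2*] = KH · pCO2 = 10^(−1.50) × 4080×10^-6 = 1.290×10^-4 mol/kg
α₀ = 1/(1 + K1/[H⁺] + K1K2/[H⁺]²) = 1/(1 + 10^+1.77 + 10^+0.45) = 0.01595
DIC = [CO2*]/α₀ = 1.290×10^-4 / 0.01595 = 8.090 mmol/kg
CA = (α₁ + 2α₂)·DIC = (0.9391 + 2×0.04495) × 8.090 = 8.32 mmol/kg

CA = 8.32 mmol/kg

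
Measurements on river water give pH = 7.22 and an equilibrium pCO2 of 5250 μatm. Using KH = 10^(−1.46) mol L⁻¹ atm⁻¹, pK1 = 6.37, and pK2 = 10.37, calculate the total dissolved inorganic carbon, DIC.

DIC = 1.47 mmol/L

[CO2*] = KH · pCO2 = 10^(−1.46) × 5250×10^-6 = 1.820×10^-4 mol/L
α₀ = 1/(1 + K1/[H⁺] + K1K2/[H⁺]²) = 1/(1 + 10^+0.85 + 10^-2.30) = 0.1237
DIC = [CO2*]/α₀ = 1.820×10^-4 / 0.1237 = 1.47 mmol/L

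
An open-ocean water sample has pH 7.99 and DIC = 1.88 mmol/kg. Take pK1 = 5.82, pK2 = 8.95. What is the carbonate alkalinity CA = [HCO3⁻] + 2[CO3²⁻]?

CA = [HCO3⁻] + 2[CO3²⁻] = (α₁ + 2α₂)·DIC
At pH 7.99: [H⁺]/K1 = 10^-2.17 = 0.0067608, K2/[H⁺] = 10^-0.96 = 0.10965
α₁ = 1/(1 + 0.0067608 + 0.10965) = 1/1.1164 = 0.8957; α₂ = α₁·K2/[H⁺] = 0.09821
α₁ + 2α₂ = 1.0922
CA = 1.0922 × 1.88 = 2.05 mmol/kg

CA = 2.05 mmol/kg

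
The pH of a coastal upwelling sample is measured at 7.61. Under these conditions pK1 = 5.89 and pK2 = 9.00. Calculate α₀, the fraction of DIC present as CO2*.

α₀ = 1 / (1 + K1/[H⁺] + K1K2/[H⁺]²) = 1 / (1 + 10^+1.72 + 10^+0.33)
   = 1 / (1 + 52.481 + 2.1380) = 1/55.619 = 0.01798

α₀ = 0.0180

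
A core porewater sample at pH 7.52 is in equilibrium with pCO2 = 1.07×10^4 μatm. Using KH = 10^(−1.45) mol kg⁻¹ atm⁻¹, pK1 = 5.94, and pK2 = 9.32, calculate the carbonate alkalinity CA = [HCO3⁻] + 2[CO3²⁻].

CA = 14.9 mmol/kg

[CO2*] = KH · pCO2 = 10^(−1.45) × 1.07×10^4×10^-6 = 3.797×10^-4 mol/kg
α₀ = 1/(1 + K1/[H⁺] + K1K2/[H⁺]²) = 1/(1 + 10^+1.58 + 10^-0.22) = 0.02524
DIC = [CO2*]/α₀ = 3.797×10^-4 / 0.02524 = 15.04 mmol/kg
CA = (α₁ + 2α₂)·DIC = (0.9596 + 2×0.01521) × 15.04 = 14.9 mmol/kg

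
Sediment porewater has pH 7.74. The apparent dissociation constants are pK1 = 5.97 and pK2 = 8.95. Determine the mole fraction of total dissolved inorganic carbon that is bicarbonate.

α₁ = 0.927

α₁ = 1 / (1 + [H⁺]/K1 + K2/[H⁺]) = 1 / (1 + 10^-1.77 + 10^-1.21)
   = 1 / (1 + 0.016982 + 0.061660) = 1/1.0786 = 0.9271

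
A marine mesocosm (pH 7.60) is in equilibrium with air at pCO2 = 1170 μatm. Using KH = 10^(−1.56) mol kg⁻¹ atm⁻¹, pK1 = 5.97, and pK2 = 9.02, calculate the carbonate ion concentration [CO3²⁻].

[CO3²⁻] = 0.0523 mmol/kg

[CO2*] = KH · pCO2 = 10^(−1.56) × 1170×10^-6 = 3.222×10^-5 mol/kg
α₀ = 1/(1 + K1/[H⁺] + K1K2/[H⁺]²) = 1/(1 + 10^+1.63 + 10^+0.21) = 0.02208
DIC = [CO2*]/α₀ = 3.222×10^-5 / 0.02208 = 1.459 mmol/kg
[CO3²⁻] = α₂·DIC; α₂ = 0.03582, so [CO3²⁻] = 0.03582 × 1.459 = 0.0523 mmol/kg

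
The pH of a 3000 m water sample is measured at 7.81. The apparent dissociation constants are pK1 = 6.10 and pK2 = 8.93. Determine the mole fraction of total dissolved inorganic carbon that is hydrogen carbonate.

α₁ = 1 / (1 + [H⁺]/K1 + K2/[H⁺]) = 1 / (1 + 10^-1.71 + 10^-1.12)
   = 1 / (1 + 0.019498 + 0.075858) = 1/1.0954 = 0.9129

α₁ = 0.913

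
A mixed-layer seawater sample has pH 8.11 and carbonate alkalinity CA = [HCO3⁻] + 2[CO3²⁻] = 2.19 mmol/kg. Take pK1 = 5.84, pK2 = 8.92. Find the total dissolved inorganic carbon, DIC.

DIC = 1.94 mmol/kg

CA = [HCO3⁻] + 2[CO3²⁻] = (α₁ + 2α₂)·DIC
At pH 8.11: [H⁺]/K1 = 10^-2.27 = 0.0053703, K2/[H⁺] = 10^-0.81 = 0.15488
α₁ = 1/(1 + 0.0053703 + 0.15488) = 1/1.1603 = 0.8619; α₂ = α₁·K2/[H⁺] = 0.1335
α₁ + 2α₂ = 1.1289
DIC = CA / (α₁ + 2α₂) = 2.19 / 1.1289 = 1.94 mmol/kg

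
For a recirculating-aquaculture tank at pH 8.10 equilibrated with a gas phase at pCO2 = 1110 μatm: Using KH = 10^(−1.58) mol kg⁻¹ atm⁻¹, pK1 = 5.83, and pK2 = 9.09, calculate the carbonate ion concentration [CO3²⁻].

[CO3²⁻] = 0.556 mmol/kg

[CO2*] = KH · pCO2 = 10^(−1.58) × 1110×10^-6 = 2.920×10^-5 mol/kg
α₀ = 1/(1 + K1/[H⁺] + K1K2/[H⁺]²) = 1/(1 + 10^+2.27 + 10^+1.28) = 0.004848
DIC = [CO2*]/α₀ = 2.920×10^-5 / 0.004848 = 6.022 mmol/kg
[CO3²⁻] = α₂·DIC; α₂ = 0.09238, so [CO3²⁻] = 0.09238 × 6.022 = 0.556 mmol/kg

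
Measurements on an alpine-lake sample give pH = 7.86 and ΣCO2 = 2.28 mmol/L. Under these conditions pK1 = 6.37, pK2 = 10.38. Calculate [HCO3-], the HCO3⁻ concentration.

[HCO3⁻] = 2.20 mmol/L

α₁ = 1 / (1 + [H⁺]/K1 + K2/[H⁺]) = 1 / (1 + 10^-1.49 + 10^-2.52)
   = 1 / (1 + 0.032359 + 0.0030200) = 1/1.0354 = 0.9658
[HCO3⁻] = α₁ × DIC = 0.9658 × 2.28 = 2.20 mmol/L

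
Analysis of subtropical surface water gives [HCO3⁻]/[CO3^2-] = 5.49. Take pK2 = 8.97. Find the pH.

pH = 8.23

From K2 = [H⁺][CO3^2-]/[HCO3⁻]:  pH = pK2 − log₁₀([HCO3⁻]/[CO3^2-])
log₁₀(5.49) = +0.740
pH = 8.97 − (+0.740) = 8.23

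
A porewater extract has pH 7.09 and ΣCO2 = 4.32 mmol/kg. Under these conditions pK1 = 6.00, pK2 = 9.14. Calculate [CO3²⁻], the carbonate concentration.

α₂ = 1 / (1 + [H⁺]/K2 + [H⁺]²/(K1K2)) = 1 / (1 + 10^+2.05 + 10^+0.96)
   = 1 / (1 + 112.20 + 9.1201) = 1/122.32 = 0.008175
[CO3²⁻] = α₂ × DIC = 0.008175 × 4.32 = 0.0353 mmol/kg

[CO3²⁻] = 0.0353 mmol/kg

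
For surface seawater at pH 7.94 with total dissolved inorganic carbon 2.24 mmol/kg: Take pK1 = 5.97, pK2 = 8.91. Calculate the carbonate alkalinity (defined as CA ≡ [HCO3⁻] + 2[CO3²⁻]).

CA = [HCO3⁻] + 2[CO3²⁻] = (α₁ + 2α₂)·DIC
At pH 7.94: [H⁺]/K1 = 10^-1.97 = 0.010715, K2/[H⁺] = 10^-0.97 = 0.10715
α₁ = 1/(1 + 0.010715 + 0.10715) = 1/1.1179 = 0.8946; α₂ = α₁·K2/[H⁺] = 0.09585
α₁ + 2α₂ = 1.0863
CA = 1.0863 × 2.24 = 2.43 mmol/kg

CA = 2.43 mmol/kg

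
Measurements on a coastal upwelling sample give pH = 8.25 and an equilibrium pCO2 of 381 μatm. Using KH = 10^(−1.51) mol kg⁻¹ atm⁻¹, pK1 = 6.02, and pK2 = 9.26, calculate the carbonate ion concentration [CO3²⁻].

[CO3²⁻] = 0.195 mmol/kg

[CO2*] = KH · pCO2 = 10^(−1.51) × 381×10^-6 = 1.177×10^-5 mol/kg
α₀ = 1/(1 + K1/[H⁺] + K1K2/[H⁺]²) = 1/(1 + 10^+2.23 + 10^+1.22) = 0.005336
DIC = [CO2*]/α₀ = 1.177×10^-5 / 0.005336 = 2.207 mmol/kg
[CO3²⁻] = α₂·DIC; α₂ = 0.08855, so [CO3²⁻] = 0.08855 × 2.207 = 0.195 mmol/kg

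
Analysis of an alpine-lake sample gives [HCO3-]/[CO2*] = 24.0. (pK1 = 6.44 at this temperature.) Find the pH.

From K1 = [H⁺][HCO3-]/[CO2*]:  pH = pK1 + log₁₀([HCO3-]/[CO2*])
log₁₀(24.0) = +1.380
pH = 6.44 + (+1.380) = 7.82

pH = 7.82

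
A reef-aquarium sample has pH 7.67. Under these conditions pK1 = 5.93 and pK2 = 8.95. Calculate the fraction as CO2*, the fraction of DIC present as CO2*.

α₀ = 0.0170

α₀ = 1 / (1 + K1/[H⁺] + K1K2/[H⁺]²) = 1 / (1 + 10^+1.74 + 10^+0.46)
   = 1 / (1 + 54.954 + 2.8840) = 1/58.838 = 0.01700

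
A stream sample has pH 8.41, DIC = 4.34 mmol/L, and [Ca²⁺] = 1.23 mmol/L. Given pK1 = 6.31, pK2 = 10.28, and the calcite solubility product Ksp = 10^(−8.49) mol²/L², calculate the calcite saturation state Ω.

α₂ = 1 / (1 + [H⁺]/K2 + [H⁺]²/(K1K2)) = 1 / (1 + 10^+1.87 + 10^-0.23)
   = 1 / (1 + 74.131 + 0.58884) = 1/75.720 = 0.01321
[CO3²⁻] = α₂ × DIC = 0.01321 × 4.34 = 0.05732 mmol/L
Ksp = 10^(−8.49) = 3.236×10^-9
Ω = [Ca²⁺][CO3²⁻]/Ksp = (1.23×10^-3)(5.732×10^-5) / 3.236×10^-9 = 21.8

Ω = 21.8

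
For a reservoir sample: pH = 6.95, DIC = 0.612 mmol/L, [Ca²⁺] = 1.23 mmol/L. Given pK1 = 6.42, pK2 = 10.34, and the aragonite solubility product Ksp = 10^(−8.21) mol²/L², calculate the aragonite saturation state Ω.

Ω = 0.0384

α₂ = 1 / (1 + [H⁺]/K2 + [H⁺]²/(K1K2)) = 1 / (1 + 10^+3.39 + 10^+2.86)
   = 1 / (1 + 2454.7 + 724.44) = 1/3180.1 = 0.0003145
[CO3²⁻] = α₂ × DIC = 0.0003145 × 0.612 = 0.0001924 mmol/L = 0.1924 μmol/L
Ksp = 10^(−8.21) = 6.166×10^-9
Ω = [Ca²⁺][CO3²⁻]/Ksp = (1.23×10^-3)(1.924×10^-7) / 6.166×10^-9 = 0.0384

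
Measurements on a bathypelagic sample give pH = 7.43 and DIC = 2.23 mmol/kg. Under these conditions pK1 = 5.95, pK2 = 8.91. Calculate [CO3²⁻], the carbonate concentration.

α₂ = 1 / (1 + [H⁺]/K2 + [H⁺]²/(K1K2)) = 1 / (1 + 10^+1.48 + 10^+0.00)
   = 1 / (1 + 30.200 + 1.0000) = 1/32.200 = 0.03106
[CO3²⁻] = α₂ × DIC = 0.03106 × 2.23 = 0.0693 mmol/kg

[CO3²⁻] = 0.0693 mmol/kg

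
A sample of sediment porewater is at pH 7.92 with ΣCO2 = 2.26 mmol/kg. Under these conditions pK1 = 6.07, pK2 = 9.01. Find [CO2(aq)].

[CO2*] = 0.0291 mmol/kg

α₀ = 1 / (1 + K1/[H⁺] + K1K2/[H⁺]²) = 1 / (1 + 10^+1.85 + 10^+0.76)
   = 1 / (1 + 70.795 + 5.7544) = 1/77.549 = 0.01290
[CO2*] = α₀ × DIC = 0.01290 × 2.26 = 0.0291 mmol/kg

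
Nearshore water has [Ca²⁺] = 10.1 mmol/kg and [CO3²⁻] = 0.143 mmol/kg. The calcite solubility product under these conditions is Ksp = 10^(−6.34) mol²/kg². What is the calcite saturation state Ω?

Ksp = 10^(−6.34) = 4.571×10^-7
Ω = [Ca²⁺][CO3²⁻]/Ksp = (10.1×10^-3)(0.143×10^-3) / 4.571×10^-7 = 3.16

Ω = 3.16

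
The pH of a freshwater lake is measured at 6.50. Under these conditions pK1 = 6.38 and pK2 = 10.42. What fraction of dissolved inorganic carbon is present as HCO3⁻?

α₁ = 0.569

α₁ = 1 / (1 + [H⁺]/K1 + K2/[H⁺]) = 1 / (1 + 10^-0.12 + 10^-3.92)
   = 1 / (1 + 0.75858 + 0.00012023) = 1/1.7587 = 0.5686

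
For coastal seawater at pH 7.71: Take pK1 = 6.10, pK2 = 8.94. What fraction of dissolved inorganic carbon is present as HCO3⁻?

α₁ = 0.923

α₁ = 1 / (1 + [H⁺]/K1 + K2/[H⁺]) = 1 / (1 + 10^-1.61 + 10^-1.23)
   = 1 / (1 + 0.024547 + 0.058884) = 1/1.0834 = 0.9230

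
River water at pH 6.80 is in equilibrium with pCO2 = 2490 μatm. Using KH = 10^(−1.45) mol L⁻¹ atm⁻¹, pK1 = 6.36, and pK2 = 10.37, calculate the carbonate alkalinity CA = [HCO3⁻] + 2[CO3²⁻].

CA = 0.243 mmol/L

[CO2*] = KH · pCO2 = 10^(−1.45) × 2490×10^-6 = 8.835×10^-5 mol/L
α₀ = 1/(1 + K1/[H⁺] + K1K2/[H⁺]²) = 1/(1 + 10^+0.44 + 10^-3.13) = 0.2663
DIC = [CO2*]/α₀ = 8.835×10^-5 / 0.2663 = 0.3317 mmol/L
CA = (α₁ + 2α₂)·DIC = (0.7335 + 2×0.0001974) × 0.3317 = 0.243 mmol/L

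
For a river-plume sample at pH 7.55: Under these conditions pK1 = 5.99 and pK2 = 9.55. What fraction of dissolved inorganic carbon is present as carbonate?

α₂ = 0.00964

α₂ = 1 / (1 + [H⁺]/K2 + [H⁺]²/(K1K2)) = 1 / (1 + 10^+2.00 + 10^+0.44)
   = 1 / (1 + 100.00 + 2.7542) = 1/103.75 = 0.009638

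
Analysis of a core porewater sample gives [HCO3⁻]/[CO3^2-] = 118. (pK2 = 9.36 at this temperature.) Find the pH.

From K2 = [H⁺][CO3^2-]/[HCO3⁻]:  pH = pK2 − log₁₀([HCO3⁻]/[CO3^2-])
log₁₀(118) = +2.072
pH = 9.36 − (+2.072) = 7.29

pH = 7.29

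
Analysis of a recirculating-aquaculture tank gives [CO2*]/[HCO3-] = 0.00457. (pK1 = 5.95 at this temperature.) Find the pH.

From K1 = [H⁺][HCO3-]/[CO2*]:  pH = pK1 − log₁₀([CO2*]/[HCO3-])
log₁₀(0.00457) = -2.340
pH = 5.95 − (-2.340) = 8.29

pH = 8.29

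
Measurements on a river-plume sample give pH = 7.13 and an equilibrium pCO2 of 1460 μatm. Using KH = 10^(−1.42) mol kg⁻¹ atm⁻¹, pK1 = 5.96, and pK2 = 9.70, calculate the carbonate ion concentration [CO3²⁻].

[CO2*] = KH · pCO2 = 10^(−1.42) × 1460×10^-6 = 5.551×10^-5 mol/kg
α₀ = 1/(1 + K1/[H⁺] + K1K2/[H⁺]²) = 1/(1 + 10^+1.17 + 10^-1.40) = 0.06317
DIC = [CO2*]/α₀ = 5.551×10^-5 / 0.06317 = 0.8787 mmol/kg
[CO3²⁻] = α₂·DIC; α₂ = 0.002515, so [CO3²⁻] = 0.002515 × 0.8787 = 0.00221 mmol/kg = 2.21 μmol/kg

[CO3²⁻] = 2.21 μmol/kg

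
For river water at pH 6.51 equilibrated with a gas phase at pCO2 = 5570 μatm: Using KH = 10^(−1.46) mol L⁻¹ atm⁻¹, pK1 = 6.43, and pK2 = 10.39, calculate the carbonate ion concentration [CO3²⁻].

[CO2*] = KH · pCO2 = 10^(−1.46) × 5570×10^-6 = 1.931×10^-4 mol/L
α₀ = 1/(1 + K1/[H⁺] + K1K2/[H⁺]²) = 1/(1 + 10^+0.08 + 10^-3.80) = 0.4540
DIC = [CO2*]/α₀ = 1.931×10^-4 / 0.4540 = 0.4254 mmol/L
[CO3²⁻] = α₂·DIC; α₂ = 7.196×10^-5, so [CO3²⁻] = 7.196×10^-5 × 0.4254 = 3.06×10^-5 mmol/L = 0.0306 μmol/L

[CO3²⁻] = 0.0306 μmol/L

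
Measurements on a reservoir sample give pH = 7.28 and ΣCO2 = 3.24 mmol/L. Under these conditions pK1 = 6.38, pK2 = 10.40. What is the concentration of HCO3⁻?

α₁ = 1 / (1 + [H⁺]/K1 + K2/[H⁺]) = 1 / (1 + 10^-0.90 + 10^-3.12)
   = 1 / (1 + 0.12589 + 0.00075858) = 1/1.1267 = 0.8876
[HCO3⁻] = α₁ × DIC = 0.8876 × 3.24 = 2.88 mmol/L

[HCO3⁻] = 2.88 mmol/L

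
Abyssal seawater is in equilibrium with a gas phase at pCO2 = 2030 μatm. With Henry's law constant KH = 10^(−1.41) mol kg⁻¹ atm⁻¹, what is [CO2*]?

KH = 10^(−1.41) = 3.890×10^-2 mol kg⁻¹ atm⁻¹
[CO2*] = KH · pCO2 = 3.890×10^-2 × 2030×10^-6 atm = 7.90×10^-5 mol/kg

[CO2*] = 79.0 μmol/kg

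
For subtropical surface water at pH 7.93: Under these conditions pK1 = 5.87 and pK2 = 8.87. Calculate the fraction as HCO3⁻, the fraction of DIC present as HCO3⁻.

α₁ = 0.890

α₁ = 1 / (1 + [H⁺]/K1 + K2/[H⁺]) = 1 / (1 + 10^-2.06 + 10^-0.94)
   = 1 / (1 + 0.0087096 + 0.11482) = 1/1.1235 = 0.8901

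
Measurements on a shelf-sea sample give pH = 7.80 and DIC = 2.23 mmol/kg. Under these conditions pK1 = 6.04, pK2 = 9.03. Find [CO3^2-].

[CO3²⁻] = 0.122 mmol/kg

α₂ = 1 / (1 + [H⁺]/K2 + [H⁺]²/(K1K2)) = 1 / (1 + 10^+1.23 + 10^-0.53)
   = 1 / (1 + 16.982 + 0.29512) = 1/18.278 = 0.05471
[CO3²⁻] = α₂ × DIC = 0.05471 × 2.23 = 0.122 mmol/kg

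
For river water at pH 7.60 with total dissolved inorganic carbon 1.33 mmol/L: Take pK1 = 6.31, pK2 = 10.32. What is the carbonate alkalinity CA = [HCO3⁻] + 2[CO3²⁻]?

CA = [HCO3⁻] + 2[CO3²⁻] = (α₁ + 2α₂)·DIC
At pH 7.60: [H⁺]/K1 = 10^-1.29 = 0.051286, K2/[H⁺] = 10^-2.72 = 0.0019055
α₁ = 1/(1 + 0.051286 + 0.0019055) = 1/1.0532 = 0.9495; α₂ = α₁·K2/[H⁺] = 0.001809
α₁ + 2α₂ = 0.9531
CA = 0.9531 × 1.33 = 1.27 mmol/L

CA = 1.27 mmol/L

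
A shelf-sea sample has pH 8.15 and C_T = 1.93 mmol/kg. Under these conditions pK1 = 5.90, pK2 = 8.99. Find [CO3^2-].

α₂ = 1 / (1 + [H⁺]/K2 + [H⁺]²/(K1K2)) = 1 / (1 + 10^+0.84 + 10^-1.41)
   = 1 / (1 + 6.9183 + 0.038905) = 1/7.9572 = 0.1257
[CO3²⁻] = α₂ × DIC = 0.1257 × 1.93 = 0.243 mmol/kg

[CO3²⁻] = 0.243 mmol/kg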